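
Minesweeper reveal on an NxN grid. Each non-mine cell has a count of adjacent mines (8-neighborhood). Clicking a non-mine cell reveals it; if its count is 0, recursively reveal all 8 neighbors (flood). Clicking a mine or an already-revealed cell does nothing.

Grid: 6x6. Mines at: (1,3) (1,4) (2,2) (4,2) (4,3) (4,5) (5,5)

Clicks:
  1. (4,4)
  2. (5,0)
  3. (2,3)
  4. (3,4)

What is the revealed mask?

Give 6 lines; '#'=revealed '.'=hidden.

Answer: ###...
###...
##.#..
##..#.
##..#.
##....

Derivation:
Click 1 (4,4) count=3: revealed 1 new [(4,4)] -> total=1
Click 2 (5,0) count=0: revealed 14 new [(0,0) (0,1) (0,2) (1,0) (1,1) (1,2) (2,0) (2,1) (3,0) (3,1) (4,0) (4,1) (5,0) (5,1)] -> total=15
Click 3 (2,3) count=3: revealed 1 new [(2,3)] -> total=16
Click 4 (3,4) count=2: revealed 1 new [(3,4)] -> total=17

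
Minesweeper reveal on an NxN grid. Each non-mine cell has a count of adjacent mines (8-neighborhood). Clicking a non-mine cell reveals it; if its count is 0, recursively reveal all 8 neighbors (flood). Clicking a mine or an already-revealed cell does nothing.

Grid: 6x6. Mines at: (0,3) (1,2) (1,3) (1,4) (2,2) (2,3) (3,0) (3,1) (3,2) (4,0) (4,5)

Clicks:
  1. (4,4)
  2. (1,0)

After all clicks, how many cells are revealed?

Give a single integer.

Click 1 (4,4) count=1: revealed 1 new [(4,4)] -> total=1
Click 2 (1,0) count=0: revealed 6 new [(0,0) (0,1) (1,0) (1,1) (2,0) (2,1)] -> total=7

Answer: 7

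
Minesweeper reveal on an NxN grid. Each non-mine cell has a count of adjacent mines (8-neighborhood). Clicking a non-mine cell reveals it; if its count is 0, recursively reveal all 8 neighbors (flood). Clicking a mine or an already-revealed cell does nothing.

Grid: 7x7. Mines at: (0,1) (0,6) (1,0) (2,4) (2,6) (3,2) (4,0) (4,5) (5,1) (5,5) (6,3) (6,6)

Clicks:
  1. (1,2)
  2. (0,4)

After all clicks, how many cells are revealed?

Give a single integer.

Answer: 8

Derivation:
Click 1 (1,2) count=1: revealed 1 new [(1,2)] -> total=1
Click 2 (0,4) count=0: revealed 7 new [(0,2) (0,3) (0,4) (0,5) (1,3) (1,4) (1,5)] -> total=8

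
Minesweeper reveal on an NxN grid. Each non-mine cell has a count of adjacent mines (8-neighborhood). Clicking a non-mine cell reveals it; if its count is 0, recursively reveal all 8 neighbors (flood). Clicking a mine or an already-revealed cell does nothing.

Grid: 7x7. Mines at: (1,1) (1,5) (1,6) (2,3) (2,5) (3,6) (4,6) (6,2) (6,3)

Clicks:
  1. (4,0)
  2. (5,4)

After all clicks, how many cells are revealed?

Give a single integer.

Click 1 (4,0) count=0: revealed 23 new [(2,0) (2,1) (2,2) (3,0) (3,1) (3,2) (3,3) (3,4) (3,5) (4,0) (4,1) (4,2) (4,3) (4,4) (4,5) (5,0) (5,1) (5,2) (5,3) (5,4) (5,5) (6,0) (6,1)] -> total=23
Click 2 (5,4) count=1: revealed 0 new [(none)] -> total=23

Answer: 23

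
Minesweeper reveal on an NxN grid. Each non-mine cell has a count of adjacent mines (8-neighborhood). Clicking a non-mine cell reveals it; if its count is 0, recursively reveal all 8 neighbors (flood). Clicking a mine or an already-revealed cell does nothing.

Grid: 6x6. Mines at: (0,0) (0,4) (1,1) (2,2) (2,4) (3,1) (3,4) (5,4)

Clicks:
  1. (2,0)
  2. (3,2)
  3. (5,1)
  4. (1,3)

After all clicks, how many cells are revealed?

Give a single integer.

Click 1 (2,0) count=2: revealed 1 new [(2,0)] -> total=1
Click 2 (3,2) count=2: revealed 1 new [(3,2)] -> total=2
Click 3 (5,1) count=0: revealed 8 new [(4,0) (4,1) (4,2) (4,3) (5,0) (5,1) (5,2) (5,3)] -> total=10
Click 4 (1,3) count=3: revealed 1 new [(1,3)] -> total=11

Answer: 11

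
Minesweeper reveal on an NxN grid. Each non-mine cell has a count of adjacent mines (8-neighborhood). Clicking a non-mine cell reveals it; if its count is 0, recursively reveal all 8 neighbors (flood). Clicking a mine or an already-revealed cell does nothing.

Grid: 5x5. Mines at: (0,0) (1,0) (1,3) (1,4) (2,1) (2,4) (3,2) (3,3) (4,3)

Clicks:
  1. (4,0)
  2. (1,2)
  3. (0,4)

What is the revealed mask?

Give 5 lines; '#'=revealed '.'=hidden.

Answer: ....#
..#..
.....
##...
##...

Derivation:
Click 1 (4,0) count=0: revealed 4 new [(3,0) (3,1) (4,0) (4,1)] -> total=4
Click 2 (1,2) count=2: revealed 1 new [(1,2)] -> total=5
Click 3 (0,4) count=2: revealed 1 new [(0,4)] -> total=6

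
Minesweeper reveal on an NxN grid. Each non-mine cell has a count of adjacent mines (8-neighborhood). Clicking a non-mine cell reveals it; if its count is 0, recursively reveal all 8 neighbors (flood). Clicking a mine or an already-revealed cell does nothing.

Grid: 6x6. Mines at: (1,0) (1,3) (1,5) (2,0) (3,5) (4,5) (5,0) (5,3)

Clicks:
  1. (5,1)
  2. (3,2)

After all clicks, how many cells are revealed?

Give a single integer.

Click 1 (5,1) count=1: revealed 1 new [(5,1)] -> total=1
Click 2 (3,2) count=0: revealed 12 new [(2,1) (2,2) (2,3) (2,4) (3,1) (3,2) (3,3) (3,4) (4,1) (4,2) (4,3) (4,4)] -> total=13

Answer: 13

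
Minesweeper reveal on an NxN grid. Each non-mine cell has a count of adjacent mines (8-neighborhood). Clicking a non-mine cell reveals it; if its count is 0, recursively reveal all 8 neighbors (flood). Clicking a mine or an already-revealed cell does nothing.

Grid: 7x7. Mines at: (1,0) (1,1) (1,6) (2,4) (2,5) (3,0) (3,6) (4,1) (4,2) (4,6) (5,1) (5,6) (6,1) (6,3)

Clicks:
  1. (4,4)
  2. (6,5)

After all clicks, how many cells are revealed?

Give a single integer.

Click 1 (4,4) count=0: revealed 9 new [(3,3) (3,4) (3,5) (4,3) (4,4) (4,5) (5,3) (5,4) (5,5)] -> total=9
Click 2 (6,5) count=1: revealed 1 new [(6,5)] -> total=10

Answer: 10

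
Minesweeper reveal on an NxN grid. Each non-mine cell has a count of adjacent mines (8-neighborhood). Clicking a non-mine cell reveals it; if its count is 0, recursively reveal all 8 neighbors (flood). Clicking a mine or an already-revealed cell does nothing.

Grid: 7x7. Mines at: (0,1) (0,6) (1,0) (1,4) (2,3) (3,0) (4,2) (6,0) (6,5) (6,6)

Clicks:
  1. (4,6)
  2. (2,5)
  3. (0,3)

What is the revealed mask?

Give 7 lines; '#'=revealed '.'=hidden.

Click 1 (4,6) count=0: revealed 17 new [(1,5) (1,6) (2,4) (2,5) (2,6) (3,3) (3,4) (3,5) (3,6) (4,3) (4,4) (4,5) (4,6) (5,3) (5,4) (5,5) (5,6)] -> total=17
Click 2 (2,5) count=1: revealed 0 new [(none)] -> total=17
Click 3 (0,3) count=1: revealed 1 new [(0,3)] -> total=18

Answer: ...#...
.....##
....###
...####
...####
...####
.......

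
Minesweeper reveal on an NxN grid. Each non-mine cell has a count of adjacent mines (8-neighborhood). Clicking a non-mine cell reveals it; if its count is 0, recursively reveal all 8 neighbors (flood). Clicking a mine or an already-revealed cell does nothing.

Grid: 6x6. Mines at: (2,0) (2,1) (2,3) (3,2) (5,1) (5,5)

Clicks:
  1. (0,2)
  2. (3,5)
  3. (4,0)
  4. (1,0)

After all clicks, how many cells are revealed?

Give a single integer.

Answer: 19

Derivation:
Click 1 (0,2) count=0: revealed 18 new [(0,0) (0,1) (0,2) (0,3) (0,4) (0,5) (1,0) (1,1) (1,2) (1,3) (1,4) (1,5) (2,4) (2,5) (3,4) (3,5) (4,4) (4,5)] -> total=18
Click 2 (3,5) count=0: revealed 0 new [(none)] -> total=18
Click 3 (4,0) count=1: revealed 1 new [(4,0)] -> total=19
Click 4 (1,0) count=2: revealed 0 new [(none)] -> total=19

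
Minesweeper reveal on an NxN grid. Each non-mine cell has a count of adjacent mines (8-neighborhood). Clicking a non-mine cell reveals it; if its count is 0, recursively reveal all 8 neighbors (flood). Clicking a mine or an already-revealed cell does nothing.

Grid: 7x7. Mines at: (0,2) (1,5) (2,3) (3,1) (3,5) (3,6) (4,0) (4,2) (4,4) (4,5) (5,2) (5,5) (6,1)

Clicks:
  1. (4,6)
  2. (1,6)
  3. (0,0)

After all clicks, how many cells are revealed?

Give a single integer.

Click 1 (4,6) count=4: revealed 1 new [(4,6)] -> total=1
Click 2 (1,6) count=1: revealed 1 new [(1,6)] -> total=2
Click 3 (0,0) count=0: revealed 6 new [(0,0) (0,1) (1,0) (1,1) (2,0) (2,1)] -> total=8

Answer: 8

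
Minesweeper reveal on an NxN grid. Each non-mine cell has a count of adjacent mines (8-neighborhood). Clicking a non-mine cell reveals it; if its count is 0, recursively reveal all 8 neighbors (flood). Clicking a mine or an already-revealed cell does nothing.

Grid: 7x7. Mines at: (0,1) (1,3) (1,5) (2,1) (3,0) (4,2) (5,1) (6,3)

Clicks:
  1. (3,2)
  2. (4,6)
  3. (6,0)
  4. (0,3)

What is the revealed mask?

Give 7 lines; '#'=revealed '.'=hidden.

Click 1 (3,2) count=2: revealed 1 new [(3,2)] -> total=1
Click 2 (4,6) count=0: revealed 19 new [(2,3) (2,4) (2,5) (2,6) (3,3) (3,4) (3,5) (3,6) (4,3) (4,4) (4,5) (4,6) (5,3) (5,4) (5,5) (5,6) (6,4) (6,5) (6,6)] -> total=20
Click 3 (6,0) count=1: revealed 1 new [(6,0)] -> total=21
Click 4 (0,3) count=1: revealed 1 new [(0,3)] -> total=22

Answer: ...#...
.......
...####
..#####
...####
...####
#...###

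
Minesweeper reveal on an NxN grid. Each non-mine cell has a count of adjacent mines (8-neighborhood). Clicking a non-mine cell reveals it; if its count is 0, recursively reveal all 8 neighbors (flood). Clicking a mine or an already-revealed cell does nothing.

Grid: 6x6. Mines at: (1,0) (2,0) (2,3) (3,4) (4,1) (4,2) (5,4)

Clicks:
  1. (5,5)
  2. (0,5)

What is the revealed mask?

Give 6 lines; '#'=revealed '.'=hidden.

Answer: .#####
.#####
....##
......
......
.....#

Derivation:
Click 1 (5,5) count=1: revealed 1 new [(5,5)] -> total=1
Click 2 (0,5) count=0: revealed 12 new [(0,1) (0,2) (0,3) (0,4) (0,5) (1,1) (1,2) (1,3) (1,4) (1,5) (2,4) (2,5)] -> total=13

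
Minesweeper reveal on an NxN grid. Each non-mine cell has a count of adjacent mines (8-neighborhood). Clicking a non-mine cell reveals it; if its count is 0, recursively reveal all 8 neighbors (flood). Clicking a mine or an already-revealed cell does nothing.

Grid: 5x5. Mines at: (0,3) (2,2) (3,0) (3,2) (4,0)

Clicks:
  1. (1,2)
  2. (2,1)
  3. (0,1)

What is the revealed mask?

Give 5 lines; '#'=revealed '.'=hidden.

Answer: ###..
###..
##...
.....
.....

Derivation:
Click 1 (1,2) count=2: revealed 1 new [(1,2)] -> total=1
Click 2 (2,1) count=3: revealed 1 new [(2,1)] -> total=2
Click 3 (0,1) count=0: revealed 6 new [(0,0) (0,1) (0,2) (1,0) (1,1) (2,0)] -> total=8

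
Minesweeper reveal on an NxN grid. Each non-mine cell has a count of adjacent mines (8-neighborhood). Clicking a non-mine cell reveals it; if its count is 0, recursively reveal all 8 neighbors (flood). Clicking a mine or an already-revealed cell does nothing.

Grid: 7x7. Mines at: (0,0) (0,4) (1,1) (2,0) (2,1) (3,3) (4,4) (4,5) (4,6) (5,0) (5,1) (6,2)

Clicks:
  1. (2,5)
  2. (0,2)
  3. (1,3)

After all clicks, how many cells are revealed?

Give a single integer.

Answer: 13

Derivation:
Click 1 (2,5) count=0: revealed 11 new [(0,5) (0,6) (1,4) (1,5) (1,6) (2,4) (2,5) (2,6) (3,4) (3,5) (3,6)] -> total=11
Click 2 (0,2) count=1: revealed 1 new [(0,2)] -> total=12
Click 3 (1,3) count=1: revealed 1 new [(1,3)] -> total=13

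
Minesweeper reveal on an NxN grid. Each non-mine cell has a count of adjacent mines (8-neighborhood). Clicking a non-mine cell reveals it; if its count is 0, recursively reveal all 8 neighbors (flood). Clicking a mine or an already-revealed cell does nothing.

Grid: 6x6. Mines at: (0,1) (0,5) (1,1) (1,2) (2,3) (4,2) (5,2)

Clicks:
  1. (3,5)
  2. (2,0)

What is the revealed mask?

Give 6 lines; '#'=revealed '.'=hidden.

Answer: ......
....##
#...##
...###
...###
...###

Derivation:
Click 1 (3,5) count=0: revealed 13 new [(1,4) (1,5) (2,4) (2,5) (3,3) (3,4) (3,5) (4,3) (4,4) (4,5) (5,3) (5,4) (5,5)] -> total=13
Click 2 (2,0) count=1: revealed 1 new [(2,0)] -> total=14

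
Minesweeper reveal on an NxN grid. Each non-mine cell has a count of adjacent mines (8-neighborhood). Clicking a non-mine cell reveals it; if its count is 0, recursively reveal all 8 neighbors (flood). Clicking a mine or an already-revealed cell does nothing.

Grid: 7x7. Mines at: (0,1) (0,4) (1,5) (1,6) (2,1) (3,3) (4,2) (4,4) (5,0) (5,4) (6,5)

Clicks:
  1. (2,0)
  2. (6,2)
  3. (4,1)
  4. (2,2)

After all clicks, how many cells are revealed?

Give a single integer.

Answer: 9

Derivation:
Click 1 (2,0) count=1: revealed 1 new [(2,0)] -> total=1
Click 2 (6,2) count=0: revealed 6 new [(5,1) (5,2) (5,3) (6,1) (6,2) (6,3)] -> total=7
Click 3 (4,1) count=2: revealed 1 new [(4,1)] -> total=8
Click 4 (2,2) count=2: revealed 1 new [(2,2)] -> total=9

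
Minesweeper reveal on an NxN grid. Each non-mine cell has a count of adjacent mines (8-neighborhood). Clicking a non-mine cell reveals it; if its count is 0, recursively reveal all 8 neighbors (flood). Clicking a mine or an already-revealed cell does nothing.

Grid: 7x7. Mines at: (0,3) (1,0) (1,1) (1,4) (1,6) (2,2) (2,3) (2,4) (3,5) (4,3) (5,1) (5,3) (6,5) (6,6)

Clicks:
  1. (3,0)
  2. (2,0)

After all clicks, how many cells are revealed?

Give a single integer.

Answer: 6

Derivation:
Click 1 (3,0) count=0: revealed 6 new [(2,0) (2,1) (3,0) (3,1) (4,0) (4,1)] -> total=6
Click 2 (2,0) count=2: revealed 0 new [(none)] -> total=6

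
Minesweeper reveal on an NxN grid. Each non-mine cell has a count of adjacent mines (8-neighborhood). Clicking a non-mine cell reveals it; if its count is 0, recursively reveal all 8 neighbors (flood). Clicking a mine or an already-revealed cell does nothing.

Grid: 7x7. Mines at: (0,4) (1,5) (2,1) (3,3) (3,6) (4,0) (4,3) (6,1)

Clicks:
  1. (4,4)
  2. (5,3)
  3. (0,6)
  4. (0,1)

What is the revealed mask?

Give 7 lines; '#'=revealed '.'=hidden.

Click 1 (4,4) count=2: revealed 1 new [(4,4)] -> total=1
Click 2 (5,3) count=1: revealed 1 new [(5,3)] -> total=2
Click 3 (0,6) count=1: revealed 1 new [(0,6)] -> total=3
Click 4 (0,1) count=0: revealed 8 new [(0,0) (0,1) (0,2) (0,3) (1,0) (1,1) (1,2) (1,3)] -> total=11

Answer: ####..#
####...
.......
.......
....#..
...#...
.......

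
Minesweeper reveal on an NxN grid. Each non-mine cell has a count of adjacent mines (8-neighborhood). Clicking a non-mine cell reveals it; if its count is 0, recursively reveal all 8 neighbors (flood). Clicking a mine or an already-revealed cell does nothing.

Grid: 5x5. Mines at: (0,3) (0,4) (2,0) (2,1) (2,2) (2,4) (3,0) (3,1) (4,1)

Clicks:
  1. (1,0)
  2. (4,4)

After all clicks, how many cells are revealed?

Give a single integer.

Answer: 7

Derivation:
Click 1 (1,0) count=2: revealed 1 new [(1,0)] -> total=1
Click 2 (4,4) count=0: revealed 6 new [(3,2) (3,3) (3,4) (4,2) (4,3) (4,4)] -> total=7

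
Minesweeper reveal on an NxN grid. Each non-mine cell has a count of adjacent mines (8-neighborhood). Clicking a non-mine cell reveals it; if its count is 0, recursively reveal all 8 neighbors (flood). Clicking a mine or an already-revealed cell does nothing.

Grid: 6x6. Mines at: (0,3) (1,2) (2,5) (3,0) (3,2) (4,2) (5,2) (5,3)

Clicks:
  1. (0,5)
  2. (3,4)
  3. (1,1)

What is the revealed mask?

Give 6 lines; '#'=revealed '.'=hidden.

Click 1 (0,5) count=0: revealed 4 new [(0,4) (0,5) (1,4) (1,5)] -> total=4
Click 2 (3,4) count=1: revealed 1 new [(3,4)] -> total=5
Click 3 (1,1) count=1: revealed 1 new [(1,1)] -> total=6

Answer: ....##
.#..##
......
....#.
......
......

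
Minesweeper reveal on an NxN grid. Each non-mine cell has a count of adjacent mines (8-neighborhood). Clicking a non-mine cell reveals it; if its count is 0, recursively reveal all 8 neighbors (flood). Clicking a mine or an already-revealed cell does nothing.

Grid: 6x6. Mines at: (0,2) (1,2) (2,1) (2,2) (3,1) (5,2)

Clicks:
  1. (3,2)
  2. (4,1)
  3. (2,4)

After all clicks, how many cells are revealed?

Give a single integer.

Answer: 20

Derivation:
Click 1 (3,2) count=3: revealed 1 new [(3,2)] -> total=1
Click 2 (4,1) count=2: revealed 1 new [(4,1)] -> total=2
Click 3 (2,4) count=0: revealed 18 new [(0,3) (0,4) (0,5) (1,3) (1,4) (1,5) (2,3) (2,4) (2,5) (3,3) (3,4) (3,5) (4,3) (4,4) (4,5) (5,3) (5,4) (5,5)] -> total=20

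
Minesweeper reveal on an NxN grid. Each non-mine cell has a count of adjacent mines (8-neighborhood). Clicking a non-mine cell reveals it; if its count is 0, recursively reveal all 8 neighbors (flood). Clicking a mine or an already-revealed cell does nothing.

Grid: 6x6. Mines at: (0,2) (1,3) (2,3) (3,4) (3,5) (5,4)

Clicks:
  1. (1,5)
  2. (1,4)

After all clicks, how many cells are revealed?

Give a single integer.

Answer: 6

Derivation:
Click 1 (1,5) count=0: revealed 6 new [(0,4) (0,5) (1,4) (1,5) (2,4) (2,5)] -> total=6
Click 2 (1,4) count=2: revealed 0 new [(none)] -> total=6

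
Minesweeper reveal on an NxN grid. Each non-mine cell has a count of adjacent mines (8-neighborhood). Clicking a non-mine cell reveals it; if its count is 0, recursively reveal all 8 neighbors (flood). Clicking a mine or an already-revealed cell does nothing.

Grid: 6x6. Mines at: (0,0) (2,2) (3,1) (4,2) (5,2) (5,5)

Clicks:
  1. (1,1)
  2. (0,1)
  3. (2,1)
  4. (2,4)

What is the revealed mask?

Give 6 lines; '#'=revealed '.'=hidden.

Click 1 (1,1) count=2: revealed 1 new [(1,1)] -> total=1
Click 2 (0,1) count=1: revealed 1 new [(0,1)] -> total=2
Click 3 (2,1) count=2: revealed 1 new [(2,1)] -> total=3
Click 4 (2,4) count=0: revealed 17 new [(0,2) (0,3) (0,4) (0,5) (1,2) (1,3) (1,4) (1,5) (2,3) (2,4) (2,5) (3,3) (3,4) (3,5) (4,3) (4,4) (4,5)] -> total=20

Answer: .#####
.#####
.#.###
...###
...###
......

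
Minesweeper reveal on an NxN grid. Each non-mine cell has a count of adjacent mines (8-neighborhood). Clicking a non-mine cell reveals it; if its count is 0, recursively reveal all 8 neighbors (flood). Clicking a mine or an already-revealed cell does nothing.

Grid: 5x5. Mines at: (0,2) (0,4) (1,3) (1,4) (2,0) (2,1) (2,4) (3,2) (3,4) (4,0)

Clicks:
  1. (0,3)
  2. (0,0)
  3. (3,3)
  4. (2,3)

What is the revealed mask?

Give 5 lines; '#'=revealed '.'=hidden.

Click 1 (0,3) count=4: revealed 1 new [(0,3)] -> total=1
Click 2 (0,0) count=0: revealed 4 new [(0,0) (0,1) (1,0) (1,1)] -> total=5
Click 3 (3,3) count=3: revealed 1 new [(3,3)] -> total=6
Click 4 (2,3) count=5: revealed 1 new [(2,3)] -> total=7

Answer: ##.#.
##...
...#.
...#.
.....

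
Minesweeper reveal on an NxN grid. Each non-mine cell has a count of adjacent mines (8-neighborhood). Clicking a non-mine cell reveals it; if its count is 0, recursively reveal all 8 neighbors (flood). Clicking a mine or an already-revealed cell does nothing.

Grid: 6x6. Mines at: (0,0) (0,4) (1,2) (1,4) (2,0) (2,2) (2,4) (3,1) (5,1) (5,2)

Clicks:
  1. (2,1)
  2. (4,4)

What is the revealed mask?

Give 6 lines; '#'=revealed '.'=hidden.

Click 1 (2,1) count=4: revealed 1 new [(2,1)] -> total=1
Click 2 (4,4) count=0: revealed 9 new [(3,3) (3,4) (3,5) (4,3) (4,4) (4,5) (5,3) (5,4) (5,5)] -> total=10

Answer: ......
......
.#....
...###
...###
...###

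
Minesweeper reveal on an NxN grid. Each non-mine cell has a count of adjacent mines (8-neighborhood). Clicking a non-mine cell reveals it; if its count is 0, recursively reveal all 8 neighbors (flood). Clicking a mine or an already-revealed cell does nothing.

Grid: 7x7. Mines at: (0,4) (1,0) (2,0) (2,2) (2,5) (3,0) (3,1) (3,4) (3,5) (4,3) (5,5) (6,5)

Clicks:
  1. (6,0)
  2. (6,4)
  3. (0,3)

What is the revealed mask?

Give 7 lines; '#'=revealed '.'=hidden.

Answer: ...#...
.......
.......
.......
###....
#####..
#####..

Derivation:
Click 1 (6,0) count=0: revealed 13 new [(4,0) (4,1) (4,2) (5,0) (5,1) (5,2) (5,3) (5,4) (6,0) (6,1) (6,2) (6,3) (6,4)] -> total=13
Click 2 (6,4) count=2: revealed 0 new [(none)] -> total=13
Click 3 (0,3) count=1: revealed 1 new [(0,3)] -> total=14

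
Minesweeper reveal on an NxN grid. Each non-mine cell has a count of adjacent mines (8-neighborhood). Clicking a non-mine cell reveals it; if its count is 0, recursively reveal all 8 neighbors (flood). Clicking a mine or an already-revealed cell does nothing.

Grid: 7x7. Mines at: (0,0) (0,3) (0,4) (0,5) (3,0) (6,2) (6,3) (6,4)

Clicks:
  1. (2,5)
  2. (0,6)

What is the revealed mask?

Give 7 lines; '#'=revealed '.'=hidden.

Answer: ......#
.######
.######
.######
.######
.######
.....##

Derivation:
Click 1 (2,5) count=0: revealed 32 new [(1,1) (1,2) (1,3) (1,4) (1,5) (1,6) (2,1) (2,2) (2,3) (2,4) (2,5) (2,6) (3,1) (3,2) (3,3) (3,4) (3,5) (3,6) (4,1) (4,2) (4,3) (4,4) (4,5) (4,6) (5,1) (5,2) (5,3) (5,4) (5,5) (5,6) (6,5) (6,6)] -> total=32
Click 2 (0,6) count=1: revealed 1 new [(0,6)] -> total=33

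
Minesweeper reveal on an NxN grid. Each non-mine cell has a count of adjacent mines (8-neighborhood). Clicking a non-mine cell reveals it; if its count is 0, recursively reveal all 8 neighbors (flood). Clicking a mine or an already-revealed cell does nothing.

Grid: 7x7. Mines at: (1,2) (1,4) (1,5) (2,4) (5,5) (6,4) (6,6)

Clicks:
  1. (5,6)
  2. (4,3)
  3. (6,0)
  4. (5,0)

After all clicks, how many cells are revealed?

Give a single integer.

Click 1 (5,6) count=2: revealed 1 new [(5,6)] -> total=1
Click 2 (4,3) count=0: revealed 27 new [(0,0) (0,1) (1,0) (1,1) (2,0) (2,1) (2,2) (2,3) (3,0) (3,1) (3,2) (3,3) (3,4) (4,0) (4,1) (4,2) (4,3) (4,4) (5,0) (5,1) (5,2) (5,3) (5,4) (6,0) (6,1) (6,2) (6,3)] -> total=28
Click 3 (6,0) count=0: revealed 0 new [(none)] -> total=28
Click 4 (5,0) count=0: revealed 0 new [(none)] -> total=28

Answer: 28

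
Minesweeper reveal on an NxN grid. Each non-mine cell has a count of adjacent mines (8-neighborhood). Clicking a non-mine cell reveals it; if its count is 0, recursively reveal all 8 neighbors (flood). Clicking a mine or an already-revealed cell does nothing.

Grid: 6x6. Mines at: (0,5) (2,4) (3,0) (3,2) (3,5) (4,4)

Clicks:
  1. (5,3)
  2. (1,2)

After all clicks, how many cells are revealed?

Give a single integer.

Answer: 15

Derivation:
Click 1 (5,3) count=1: revealed 1 new [(5,3)] -> total=1
Click 2 (1,2) count=0: revealed 14 new [(0,0) (0,1) (0,2) (0,3) (0,4) (1,0) (1,1) (1,2) (1,3) (1,4) (2,0) (2,1) (2,2) (2,3)] -> total=15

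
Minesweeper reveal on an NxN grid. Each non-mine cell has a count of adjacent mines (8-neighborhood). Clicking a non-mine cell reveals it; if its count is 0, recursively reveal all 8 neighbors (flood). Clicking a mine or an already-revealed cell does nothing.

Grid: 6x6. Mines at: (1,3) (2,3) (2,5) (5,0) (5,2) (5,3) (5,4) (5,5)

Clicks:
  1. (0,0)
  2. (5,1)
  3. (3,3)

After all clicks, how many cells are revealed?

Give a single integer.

Click 1 (0,0) count=0: revealed 15 new [(0,0) (0,1) (0,2) (1,0) (1,1) (1,2) (2,0) (2,1) (2,2) (3,0) (3,1) (3,2) (4,0) (4,1) (4,2)] -> total=15
Click 2 (5,1) count=2: revealed 1 new [(5,1)] -> total=16
Click 3 (3,3) count=1: revealed 1 new [(3,3)] -> total=17

Answer: 17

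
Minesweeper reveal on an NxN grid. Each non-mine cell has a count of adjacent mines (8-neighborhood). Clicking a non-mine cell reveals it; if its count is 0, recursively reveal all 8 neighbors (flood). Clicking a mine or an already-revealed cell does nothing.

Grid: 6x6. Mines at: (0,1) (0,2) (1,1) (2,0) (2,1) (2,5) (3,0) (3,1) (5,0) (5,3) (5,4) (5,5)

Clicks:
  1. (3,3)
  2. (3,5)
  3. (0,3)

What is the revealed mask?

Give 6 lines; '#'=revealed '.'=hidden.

Click 1 (3,3) count=0: revealed 12 new [(1,2) (1,3) (1,4) (2,2) (2,3) (2,4) (3,2) (3,3) (3,4) (4,2) (4,3) (4,4)] -> total=12
Click 2 (3,5) count=1: revealed 1 new [(3,5)] -> total=13
Click 3 (0,3) count=1: revealed 1 new [(0,3)] -> total=14

Answer: ...#..
..###.
..###.
..####
..###.
......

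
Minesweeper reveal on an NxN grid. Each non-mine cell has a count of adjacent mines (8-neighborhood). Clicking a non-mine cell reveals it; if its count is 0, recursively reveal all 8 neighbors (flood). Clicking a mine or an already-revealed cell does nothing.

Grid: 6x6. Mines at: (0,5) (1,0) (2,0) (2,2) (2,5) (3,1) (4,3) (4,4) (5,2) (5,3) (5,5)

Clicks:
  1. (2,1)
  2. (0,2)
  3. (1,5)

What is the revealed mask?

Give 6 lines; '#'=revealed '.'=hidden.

Click 1 (2,1) count=4: revealed 1 new [(2,1)] -> total=1
Click 2 (0,2) count=0: revealed 8 new [(0,1) (0,2) (0,3) (0,4) (1,1) (1,2) (1,3) (1,4)] -> total=9
Click 3 (1,5) count=2: revealed 1 new [(1,5)] -> total=10

Answer: .####.
.#####
.#....
......
......
......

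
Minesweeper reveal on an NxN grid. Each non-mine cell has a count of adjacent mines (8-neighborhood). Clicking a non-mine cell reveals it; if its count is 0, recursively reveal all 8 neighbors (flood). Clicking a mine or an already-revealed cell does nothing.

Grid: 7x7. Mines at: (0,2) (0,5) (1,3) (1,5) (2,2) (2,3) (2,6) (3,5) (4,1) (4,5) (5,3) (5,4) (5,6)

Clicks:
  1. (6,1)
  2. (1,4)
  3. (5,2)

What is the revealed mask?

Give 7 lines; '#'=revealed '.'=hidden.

Answer: .......
....#..
.......
.......
.......
###....
###....

Derivation:
Click 1 (6,1) count=0: revealed 6 new [(5,0) (5,1) (5,2) (6,0) (6,1) (6,2)] -> total=6
Click 2 (1,4) count=4: revealed 1 new [(1,4)] -> total=7
Click 3 (5,2) count=2: revealed 0 new [(none)] -> total=7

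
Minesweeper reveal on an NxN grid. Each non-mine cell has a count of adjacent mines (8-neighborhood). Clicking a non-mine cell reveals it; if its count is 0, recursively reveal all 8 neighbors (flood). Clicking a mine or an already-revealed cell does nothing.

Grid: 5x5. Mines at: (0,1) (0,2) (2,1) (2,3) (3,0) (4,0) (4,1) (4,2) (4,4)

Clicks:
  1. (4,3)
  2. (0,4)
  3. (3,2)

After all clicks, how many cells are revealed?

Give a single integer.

Answer: 6

Derivation:
Click 1 (4,3) count=2: revealed 1 new [(4,3)] -> total=1
Click 2 (0,4) count=0: revealed 4 new [(0,3) (0,4) (1,3) (1,4)] -> total=5
Click 3 (3,2) count=4: revealed 1 new [(3,2)] -> total=6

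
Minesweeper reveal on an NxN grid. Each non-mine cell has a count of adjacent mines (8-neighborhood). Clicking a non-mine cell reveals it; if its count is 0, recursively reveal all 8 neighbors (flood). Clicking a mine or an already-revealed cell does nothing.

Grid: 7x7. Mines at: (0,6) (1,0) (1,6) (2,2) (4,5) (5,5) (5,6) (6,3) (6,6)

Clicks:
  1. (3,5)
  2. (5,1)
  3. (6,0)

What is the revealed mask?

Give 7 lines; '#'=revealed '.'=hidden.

Answer: .......
.......
##.....
######.
#####..
#####..
###....

Derivation:
Click 1 (3,5) count=1: revealed 1 new [(3,5)] -> total=1
Click 2 (5,1) count=0: revealed 20 new [(2,0) (2,1) (3,0) (3,1) (3,2) (3,3) (3,4) (4,0) (4,1) (4,2) (4,3) (4,4) (5,0) (5,1) (5,2) (5,3) (5,4) (6,0) (6,1) (6,2)] -> total=21
Click 3 (6,0) count=0: revealed 0 new [(none)] -> total=21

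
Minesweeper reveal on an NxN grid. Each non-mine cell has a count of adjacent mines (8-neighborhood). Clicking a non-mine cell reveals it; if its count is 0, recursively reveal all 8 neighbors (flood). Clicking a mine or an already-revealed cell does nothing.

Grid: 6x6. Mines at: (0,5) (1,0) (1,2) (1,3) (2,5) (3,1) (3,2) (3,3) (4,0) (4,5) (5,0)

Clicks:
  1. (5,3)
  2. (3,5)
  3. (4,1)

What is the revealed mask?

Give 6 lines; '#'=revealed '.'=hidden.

Answer: ......
......
......
.....#
.####.
.####.

Derivation:
Click 1 (5,3) count=0: revealed 8 new [(4,1) (4,2) (4,3) (4,4) (5,1) (5,2) (5,3) (5,4)] -> total=8
Click 2 (3,5) count=2: revealed 1 new [(3,5)] -> total=9
Click 3 (4,1) count=4: revealed 0 new [(none)] -> total=9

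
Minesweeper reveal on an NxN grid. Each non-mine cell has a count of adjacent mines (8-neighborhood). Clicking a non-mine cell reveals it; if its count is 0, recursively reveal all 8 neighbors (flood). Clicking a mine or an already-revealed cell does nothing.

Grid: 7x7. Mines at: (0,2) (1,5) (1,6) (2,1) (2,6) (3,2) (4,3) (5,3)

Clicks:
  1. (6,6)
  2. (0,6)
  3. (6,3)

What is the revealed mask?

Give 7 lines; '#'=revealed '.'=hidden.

Click 1 (6,6) count=0: revealed 12 new [(3,4) (3,5) (3,6) (4,4) (4,5) (4,6) (5,4) (5,5) (5,6) (6,4) (6,5) (6,6)] -> total=12
Click 2 (0,6) count=2: revealed 1 new [(0,6)] -> total=13
Click 3 (6,3) count=1: revealed 1 new [(6,3)] -> total=14

Answer: ......#
.......
.......
....###
....###
....###
...####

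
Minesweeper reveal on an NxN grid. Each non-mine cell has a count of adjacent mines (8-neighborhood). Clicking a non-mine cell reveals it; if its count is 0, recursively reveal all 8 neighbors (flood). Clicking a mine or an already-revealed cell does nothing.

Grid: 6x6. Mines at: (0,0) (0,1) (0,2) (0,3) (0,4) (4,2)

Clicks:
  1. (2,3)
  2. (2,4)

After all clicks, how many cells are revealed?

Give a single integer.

Answer: 28

Derivation:
Click 1 (2,3) count=0: revealed 28 new [(1,0) (1,1) (1,2) (1,3) (1,4) (1,5) (2,0) (2,1) (2,2) (2,3) (2,4) (2,5) (3,0) (3,1) (3,2) (3,3) (3,4) (3,5) (4,0) (4,1) (4,3) (4,4) (4,5) (5,0) (5,1) (5,3) (5,4) (5,5)] -> total=28
Click 2 (2,4) count=0: revealed 0 new [(none)] -> total=28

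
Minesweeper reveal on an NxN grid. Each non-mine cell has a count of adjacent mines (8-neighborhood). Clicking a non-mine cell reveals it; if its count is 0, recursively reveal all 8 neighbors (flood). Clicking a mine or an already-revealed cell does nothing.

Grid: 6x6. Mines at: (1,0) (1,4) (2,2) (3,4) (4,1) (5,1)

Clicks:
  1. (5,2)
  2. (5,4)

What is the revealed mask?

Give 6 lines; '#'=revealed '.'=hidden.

Click 1 (5,2) count=2: revealed 1 new [(5,2)] -> total=1
Click 2 (5,4) count=0: revealed 7 new [(4,2) (4,3) (4,4) (4,5) (5,3) (5,4) (5,5)] -> total=8

Answer: ......
......
......
......
..####
..####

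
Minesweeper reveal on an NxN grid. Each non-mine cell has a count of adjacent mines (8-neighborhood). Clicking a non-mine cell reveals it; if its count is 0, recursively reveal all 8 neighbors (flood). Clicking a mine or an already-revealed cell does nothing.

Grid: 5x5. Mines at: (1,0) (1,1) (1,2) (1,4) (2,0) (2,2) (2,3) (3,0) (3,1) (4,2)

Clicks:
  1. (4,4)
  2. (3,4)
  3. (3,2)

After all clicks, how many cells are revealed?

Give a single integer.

Answer: 5

Derivation:
Click 1 (4,4) count=0: revealed 4 new [(3,3) (3,4) (4,3) (4,4)] -> total=4
Click 2 (3,4) count=1: revealed 0 new [(none)] -> total=4
Click 3 (3,2) count=4: revealed 1 new [(3,2)] -> total=5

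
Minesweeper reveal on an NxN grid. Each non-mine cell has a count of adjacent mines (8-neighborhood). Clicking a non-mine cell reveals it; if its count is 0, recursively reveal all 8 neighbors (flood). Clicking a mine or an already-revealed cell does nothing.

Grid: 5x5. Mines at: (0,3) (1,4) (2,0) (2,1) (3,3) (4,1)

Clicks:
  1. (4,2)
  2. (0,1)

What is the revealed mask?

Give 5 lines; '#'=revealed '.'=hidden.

Answer: ###..
###..
.....
.....
..#..

Derivation:
Click 1 (4,2) count=2: revealed 1 new [(4,2)] -> total=1
Click 2 (0,1) count=0: revealed 6 new [(0,0) (0,1) (0,2) (1,0) (1,1) (1,2)] -> total=7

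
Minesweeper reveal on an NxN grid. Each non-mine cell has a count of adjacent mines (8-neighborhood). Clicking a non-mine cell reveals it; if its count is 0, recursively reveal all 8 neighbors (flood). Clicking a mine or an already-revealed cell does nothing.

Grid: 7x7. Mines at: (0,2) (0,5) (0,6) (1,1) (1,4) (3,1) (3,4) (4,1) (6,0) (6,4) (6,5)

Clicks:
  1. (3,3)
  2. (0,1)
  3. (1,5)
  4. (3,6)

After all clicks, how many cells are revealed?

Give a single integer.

Answer: 12

Derivation:
Click 1 (3,3) count=1: revealed 1 new [(3,3)] -> total=1
Click 2 (0,1) count=2: revealed 1 new [(0,1)] -> total=2
Click 3 (1,5) count=3: revealed 1 new [(1,5)] -> total=3
Click 4 (3,6) count=0: revealed 9 new [(1,6) (2,5) (2,6) (3,5) (3,6) (4,5) (4,6) (5,5) (5,6)] -> total=12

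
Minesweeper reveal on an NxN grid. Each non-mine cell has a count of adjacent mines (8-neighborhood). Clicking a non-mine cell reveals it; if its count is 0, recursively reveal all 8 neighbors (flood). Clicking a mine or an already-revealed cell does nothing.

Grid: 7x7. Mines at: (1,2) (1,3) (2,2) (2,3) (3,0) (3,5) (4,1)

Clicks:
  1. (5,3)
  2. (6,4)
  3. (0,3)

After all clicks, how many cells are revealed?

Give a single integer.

Answer: 23

Derivation:
Click 1 (5,3) count=0: revealed 22 new [(3,2) (3,3) (3,4) (4,2) (4,3) (4,4) (4,5) (4,6) (5,0) (5,1) (5,2) (5,3) (5,4) (5,5) (5,6) (6,0) (6,1) (6,2) (6,3) (6,4) (6,5) (6,6)] -> total=22
Click 2 (6,4) count=0: revealed 0 new [(none)] -> total=22
Click 3 (0,3) count=2: revealed 1 new [(0,3)] -> total=23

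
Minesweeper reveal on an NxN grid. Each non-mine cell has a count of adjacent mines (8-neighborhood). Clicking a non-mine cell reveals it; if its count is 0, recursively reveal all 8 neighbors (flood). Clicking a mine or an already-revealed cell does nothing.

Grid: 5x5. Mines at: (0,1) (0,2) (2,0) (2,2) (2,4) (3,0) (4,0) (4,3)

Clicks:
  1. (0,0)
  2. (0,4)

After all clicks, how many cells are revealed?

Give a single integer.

Click 1 (0,0) count=1: revealed 1 new [(0,0)] -> total=1
Click 2 (0,4) count=0: revealed 4 new [(0,3) (0,4) (1,3) (1,4)] -> total=5

Answer: 5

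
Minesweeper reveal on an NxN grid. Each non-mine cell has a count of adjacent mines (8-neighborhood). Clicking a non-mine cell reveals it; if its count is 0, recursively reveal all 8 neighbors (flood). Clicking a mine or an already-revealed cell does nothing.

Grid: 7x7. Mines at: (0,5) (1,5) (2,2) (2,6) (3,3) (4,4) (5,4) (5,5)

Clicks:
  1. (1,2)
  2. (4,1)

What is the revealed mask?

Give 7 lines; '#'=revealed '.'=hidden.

Answer: #####..
#####..
##.....
###....
####...
####...
####...

Derivation:
Click 1 (1,2) count=1: revealed 1 new [(1,2)] -> total=1
Click 2 (4,1) count=0: revealed 26 new [(0,0) (0,1) (0,2) (0,3) (0,4) (1,0) (1,1) (1,3) (1,4) (2,0) (2,1) (3,0) (3,1) (3,2) (4,0) (4,1) (4,2) (4,3) (5,0) (5,1) (5,2) (5,3) (6,0) (6,1) (6,2) (6,3)] -> total=27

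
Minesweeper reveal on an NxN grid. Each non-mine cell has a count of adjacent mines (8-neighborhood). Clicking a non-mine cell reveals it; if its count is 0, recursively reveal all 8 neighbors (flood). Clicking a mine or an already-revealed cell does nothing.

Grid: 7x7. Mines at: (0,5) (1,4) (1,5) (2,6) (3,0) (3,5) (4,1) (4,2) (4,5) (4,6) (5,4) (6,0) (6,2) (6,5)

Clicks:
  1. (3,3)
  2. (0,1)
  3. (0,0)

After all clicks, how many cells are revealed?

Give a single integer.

Click 1 (3,3) count=1: revealed 1 new [(3,3)] -> total=1
Click 2 (0,1) count=0: revealed 14 new [(0,0) (0,1) (0,2) (0,3) (1,0) (1,1) (1,2) (1,3) (2,0) (2,1) (2,2) (2,3) (3,1) (3,2)] -> total=15
Click 3 (0,0) count=0: revealed 0 new [(none)] -> total=15

Answer: 15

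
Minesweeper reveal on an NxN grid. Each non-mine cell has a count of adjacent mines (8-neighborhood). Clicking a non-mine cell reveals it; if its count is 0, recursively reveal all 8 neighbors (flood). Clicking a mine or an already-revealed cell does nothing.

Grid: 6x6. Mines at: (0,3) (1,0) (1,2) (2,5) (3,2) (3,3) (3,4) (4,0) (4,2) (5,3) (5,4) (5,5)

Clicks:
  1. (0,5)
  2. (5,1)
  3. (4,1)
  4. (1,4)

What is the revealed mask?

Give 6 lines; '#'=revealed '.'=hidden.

Answer: ....##
....##
......
......
.#....
.#....

Derivation:
Click 1 (0,5) count=0: revealed 4 new [(0,4) (0,5) (1,4) (1,5)] -> total=4
Click 2 (5,1) count=2: revealed 1 new [(5,1)] -> total=5
Click 3 (4,1) count=3: revealed 1 new [(4,1)] -> total=6
Click 4 (1,4) count=2: revealed 0 new [(none)] -> total=6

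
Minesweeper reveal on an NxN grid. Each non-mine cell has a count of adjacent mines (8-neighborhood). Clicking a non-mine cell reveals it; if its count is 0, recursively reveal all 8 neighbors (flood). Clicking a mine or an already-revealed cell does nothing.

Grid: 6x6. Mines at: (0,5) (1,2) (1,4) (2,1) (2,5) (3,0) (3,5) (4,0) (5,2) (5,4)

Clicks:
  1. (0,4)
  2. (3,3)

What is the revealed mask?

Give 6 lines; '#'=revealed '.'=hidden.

Click 1 (0,4) count=2: revealed 1 new [(0,4)] -> total=1
Click 2 (3,3) count=0: revealed 9 new [(2,2) (2,3) (2,4) (3,2) (3,3) (3,4) (4,2) (4,3) (4,4)] -> total=10

Answer: ....#.
......
..###.
..###.
..###.
......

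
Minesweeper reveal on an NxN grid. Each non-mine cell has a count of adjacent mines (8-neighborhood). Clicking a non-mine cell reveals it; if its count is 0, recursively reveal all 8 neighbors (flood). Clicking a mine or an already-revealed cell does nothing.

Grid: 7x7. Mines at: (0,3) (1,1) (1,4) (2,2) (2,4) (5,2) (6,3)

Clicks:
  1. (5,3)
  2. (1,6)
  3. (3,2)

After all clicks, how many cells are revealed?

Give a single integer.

Click 1 (5,3) count=2: revealed 1 new [(5,3)] -> total=1
Click 2 (1,6) count=0: revealed 20 new [(0,5) (0,6) (1,5) (1,6) (2,5) (2,6) (3,3) (3,4) (3,5) (3,6) (4,3) (4,4) (4,5) (4,6) (5,4) (5,5) (5,6) (6,4) (6,5) (6,6)] -> total=21
Click 3 (3,2) count=1: revealed 1 new [(3,2)] -> total=22

Answer: 22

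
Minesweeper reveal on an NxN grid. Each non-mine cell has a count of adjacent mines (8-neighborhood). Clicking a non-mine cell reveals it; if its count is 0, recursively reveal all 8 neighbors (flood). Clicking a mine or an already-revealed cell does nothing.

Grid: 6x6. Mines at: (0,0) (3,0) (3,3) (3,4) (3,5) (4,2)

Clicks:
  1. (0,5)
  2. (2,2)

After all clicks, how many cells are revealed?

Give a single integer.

Answer: 15

Derivation:
Click 1 (0,5) count=0: revealed 15 new [(0,1) (0,2) (0,3) (0,4) (0,5) (1,1) (1,2) (1,3) (1,4) (1,5) (2,1) (2,2) (2,3) (2,4) (2,5)] -> total=15
Click 2 (2,2) count=1: revealed 0 new [(none)] -> total=15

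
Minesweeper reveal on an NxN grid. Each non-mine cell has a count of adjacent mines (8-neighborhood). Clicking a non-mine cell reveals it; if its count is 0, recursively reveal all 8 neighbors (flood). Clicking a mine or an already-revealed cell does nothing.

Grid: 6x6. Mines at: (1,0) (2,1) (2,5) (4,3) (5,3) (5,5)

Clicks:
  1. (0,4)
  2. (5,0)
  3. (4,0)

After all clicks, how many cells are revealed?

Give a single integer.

Answer: 24

Derivation:
Click 1 (0,4) count=0: revealed 16 new [(0,1) (0,2) (0,3) (0,4) (0,5) (1,1) (1,2) (1,3) (1,4) (1,5) (2,2) (2,3) (2,4) (3,2) (3,3) (3,4)] -> total=16
Click 2 (5,0) count=0: revealed 8 new [(3,0) (3,1) (4,0) (4,1) (4,2) (5,0) (5,1) (5,2)] -> total=24
Click 3 (4,0) count=0: revealed 0 new [(none)] -> total=24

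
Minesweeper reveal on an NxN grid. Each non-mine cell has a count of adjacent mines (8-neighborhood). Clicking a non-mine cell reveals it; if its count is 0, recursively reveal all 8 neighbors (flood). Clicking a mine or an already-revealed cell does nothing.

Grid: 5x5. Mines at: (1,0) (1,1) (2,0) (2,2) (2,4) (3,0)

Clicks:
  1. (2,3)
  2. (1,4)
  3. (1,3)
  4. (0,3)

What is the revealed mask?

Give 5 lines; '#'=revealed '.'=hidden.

Answer: ..###
..###
...#.
.....
.....

Derivation:
Click 1 (2,3) count=2: revealed 1 new [(2,3)] -> total=1
Click 2 (1,4) count=1: revealed 1 new [(1,4)] -> total=2
Click 3 (1,3) count=2: revealed 1 new [(1,3)] -> total=3
Click 4 (0,3) count=0: revealed 4 new [(0,2) (0,3) (0,4) (1,2)] -> total=7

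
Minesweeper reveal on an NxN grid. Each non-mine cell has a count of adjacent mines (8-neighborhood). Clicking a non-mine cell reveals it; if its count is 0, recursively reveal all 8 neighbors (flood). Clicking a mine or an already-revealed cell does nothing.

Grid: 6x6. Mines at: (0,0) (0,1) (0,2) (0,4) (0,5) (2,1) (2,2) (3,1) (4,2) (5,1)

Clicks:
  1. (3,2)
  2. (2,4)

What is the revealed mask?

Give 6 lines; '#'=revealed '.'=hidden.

Click 1 (3,2) count=4: revealed 1 new [(3,2)] -> total=1
Click 2 (2,4) count=0: revealed 15 new [(1,3) (1,4) (1,5) (2,3) (2,4) (2,5) (3,3) (3,4) (3,5) (4,3) (4,4) (4,5) (5,3) (5,4) (5,5)] -> total=16

Answer: ......
...###
...###
..####
...###
...###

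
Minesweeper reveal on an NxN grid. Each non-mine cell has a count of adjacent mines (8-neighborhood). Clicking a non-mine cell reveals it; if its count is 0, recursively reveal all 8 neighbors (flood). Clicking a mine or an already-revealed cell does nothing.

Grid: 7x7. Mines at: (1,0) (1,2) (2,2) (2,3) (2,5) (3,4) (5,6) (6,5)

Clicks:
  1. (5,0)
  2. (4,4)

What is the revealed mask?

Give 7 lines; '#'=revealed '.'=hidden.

Click 1 (5,0) count=0: revealed 21 new [(2,0) (2,1) (3,0) (3,1) (3,2) (3,3) (4,0) (4,1) (4,2) (4,3) (4,4) (5,0) (5,1) (5,2) (5,3) (5,4) (6,0) (6,1) (6,2) (6,3) (6,4)] -> total=21
Click 2 (4,4) count=1: revealed 0 new [(none)] -> total=21

Answer: .......
.......
##.....
####...
#####..
#####..
#####..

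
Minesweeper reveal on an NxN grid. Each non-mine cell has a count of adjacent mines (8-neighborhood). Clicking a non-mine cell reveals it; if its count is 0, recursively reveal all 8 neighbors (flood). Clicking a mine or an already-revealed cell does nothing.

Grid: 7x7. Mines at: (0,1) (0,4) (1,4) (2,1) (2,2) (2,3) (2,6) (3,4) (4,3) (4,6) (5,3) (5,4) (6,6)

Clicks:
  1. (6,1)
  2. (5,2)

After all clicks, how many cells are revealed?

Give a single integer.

Answer: 12

Derivation:
Click 1 (6,1) count=0: revealed 12 new [(3,0) (3,1) (3,2) (4,0) (4,1) (4,2) (5,0) (5,1) (5,2) (6,0) (6,1) (6,2)] -> total=12
Click 2 (5,2) count=2: revealed 0 new [(none)] -> total=12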